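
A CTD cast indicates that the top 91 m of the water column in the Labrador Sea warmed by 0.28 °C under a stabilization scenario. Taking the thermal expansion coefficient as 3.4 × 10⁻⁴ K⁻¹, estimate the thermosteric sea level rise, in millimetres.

Δh ≈ 8.66 mm

Δh = αΔT·H = 3.4×10⁻⁴ × 0.28 × 91 = 0.0086632 m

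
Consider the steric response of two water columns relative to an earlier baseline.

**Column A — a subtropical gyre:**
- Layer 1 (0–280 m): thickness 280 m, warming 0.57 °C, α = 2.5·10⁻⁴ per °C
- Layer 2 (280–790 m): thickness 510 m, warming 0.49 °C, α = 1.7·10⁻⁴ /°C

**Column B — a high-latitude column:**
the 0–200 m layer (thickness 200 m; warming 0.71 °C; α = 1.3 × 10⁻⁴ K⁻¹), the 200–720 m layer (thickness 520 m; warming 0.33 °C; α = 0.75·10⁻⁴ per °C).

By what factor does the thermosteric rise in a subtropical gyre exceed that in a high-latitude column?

2.63

A 0–280 m: 2.5×10⁻⁴ × 0.57 × 280 = 0.03990 m
A 280–790 m: 510 × 1.7×10⁻⁴ × 0.49 = 0.042483 m
A total: 0.082383 m
B 0–200 m: 1.3×10⁻⁴ × 0.71 × 200 = 0.01846 m
B 200–720 m: 0.33 × 0.75×10⁻⁴ × 520 = 0.01287 m
B total: 0.03133 m
Ratio: 0.082383 / 0.03133 ≈ 2.630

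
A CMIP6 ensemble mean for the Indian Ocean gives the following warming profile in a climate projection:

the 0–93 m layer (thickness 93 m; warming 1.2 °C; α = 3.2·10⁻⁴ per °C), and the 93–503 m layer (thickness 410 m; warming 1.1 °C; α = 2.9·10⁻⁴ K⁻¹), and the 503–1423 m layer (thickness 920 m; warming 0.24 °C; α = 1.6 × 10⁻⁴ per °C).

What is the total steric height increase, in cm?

Δh ≈ 20.2 cm

0–93 m: 93 × 1.2 × 3.2×10⁻⁴ = 0.035712 m
1.1 × 2.9×10⁻⁴ × 410 = 0.13079 m
0.24 × 1.6×10⁻⁴ × 920 = 0.035328 m
Δh = 0.035712 + 0.13079 + 0.035328 = 0.20183 m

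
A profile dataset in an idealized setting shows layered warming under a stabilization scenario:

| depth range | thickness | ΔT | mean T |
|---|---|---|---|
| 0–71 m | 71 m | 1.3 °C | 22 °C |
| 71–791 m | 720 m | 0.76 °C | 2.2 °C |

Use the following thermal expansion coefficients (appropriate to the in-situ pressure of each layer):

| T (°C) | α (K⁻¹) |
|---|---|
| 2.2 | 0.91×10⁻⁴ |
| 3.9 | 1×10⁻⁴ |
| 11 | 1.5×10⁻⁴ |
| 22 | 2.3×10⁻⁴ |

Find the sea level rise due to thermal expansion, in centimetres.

Δh = 7.10 cm

Layer 1 at 22 °C → α = 2.3×10⁻⁴ K⁻¹
Layer 2 at 2.2 °C → α = 0.91×10⁻⁴ K⁻¹
Layer 1: 1.3 × 71 × 2.3×10⁻⁴ = 0.021229 m
0.91×10⁻⁴ × 0.76 × 720 = 0.0497952 m
Δh = 0.021229 + 0.0497952 = 0.0710242 m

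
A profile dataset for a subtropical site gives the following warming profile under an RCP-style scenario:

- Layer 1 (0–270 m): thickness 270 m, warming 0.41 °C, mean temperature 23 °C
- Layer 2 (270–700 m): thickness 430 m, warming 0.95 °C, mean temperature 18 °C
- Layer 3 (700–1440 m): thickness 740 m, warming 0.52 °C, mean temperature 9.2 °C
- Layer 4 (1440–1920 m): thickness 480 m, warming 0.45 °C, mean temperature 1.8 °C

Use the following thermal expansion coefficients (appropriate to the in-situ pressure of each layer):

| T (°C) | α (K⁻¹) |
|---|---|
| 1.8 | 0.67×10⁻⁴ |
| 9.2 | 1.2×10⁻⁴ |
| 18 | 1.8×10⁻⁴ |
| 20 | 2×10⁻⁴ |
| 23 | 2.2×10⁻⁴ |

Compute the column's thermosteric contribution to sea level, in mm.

Layer 1 at 23 °C → α = 2.2×10⁻⁴ K⁻¹
Layer 2 at 18 °C → α = 1.8×10⁻⁴ K⁻¹
Layer 3 at 9.2 °C → α = 1.2×10⁻⁴ K⁻¹
Layer 4 at 1.8 °C → α = 0.67×10⁻⁴ K⁻¹
Layer 1: 2.2×10⁻⁴ × 270 × 0.41 = 0.024354 m
Layer 2: 1.8×10⁻⁴ × 430 × 0.95 = 0.07353 m
0.52 × 740 × 1.2×10⁻⁴ = 0.046176 m
Layer 4: 0.45 × 0.67×10⁻⁴ × 480 = 0.014472 m
Δh = 0.024354 + 0.07353 + 0.046176 + 0.014472 = 0.158532 m

Δh = 159 mm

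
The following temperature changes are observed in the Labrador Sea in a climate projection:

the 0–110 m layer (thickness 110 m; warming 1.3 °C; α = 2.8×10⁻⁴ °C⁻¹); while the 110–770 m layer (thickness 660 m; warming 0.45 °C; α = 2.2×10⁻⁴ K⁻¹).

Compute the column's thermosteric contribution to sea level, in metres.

0–110 m: 1.3 × 2.8×10⁻⁴ × 110 = 0.04004 m
110–770 m: 660 × 0.45 × 2.2×10⁻⁴ = 0.06534 m
Δh = 0.04004 + 0.06534 = 0.10538 m ≈ 0.11 m

Δh ≈ 0.11 m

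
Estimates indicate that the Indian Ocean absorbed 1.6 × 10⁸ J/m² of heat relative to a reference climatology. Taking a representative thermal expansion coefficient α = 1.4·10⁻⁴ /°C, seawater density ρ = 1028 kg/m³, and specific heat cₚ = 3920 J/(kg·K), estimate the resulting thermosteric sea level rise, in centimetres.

Δh ≈ 0.556 cm

Δh = αQ/(ρcₚ) = 1.4×10⁻⁴ × 1.6×10⁸ / (1028 × 3920) ≈ 0.0055586 m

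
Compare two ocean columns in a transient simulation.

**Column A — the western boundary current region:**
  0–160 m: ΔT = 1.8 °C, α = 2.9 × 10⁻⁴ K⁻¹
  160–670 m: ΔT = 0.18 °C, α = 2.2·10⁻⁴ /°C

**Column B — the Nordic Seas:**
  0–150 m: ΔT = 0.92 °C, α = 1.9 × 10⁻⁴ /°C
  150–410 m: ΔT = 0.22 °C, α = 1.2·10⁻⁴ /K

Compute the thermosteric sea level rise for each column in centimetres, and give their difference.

A Layer 1: 2.9×10⁻⁴ × 160 × 1.8 = 0.08352 m
A Layer 2: 0.18 × 2.2×10⁻⁴ × 510 = 0.020196 m
A total: 0.103716 m
B 0–150 m: 1.9×10⁻⁴ × 150 × 0.92 = 0.02622 m
B Layer 2: 0.22 × 1.2×10⁻⁴ × 260 = 0.006864 m
B total: 0.033084 m
Difference: 0.103716 − 0.033084 = 0.070632 m

Δh_A ≈ 10 cm, Δh_B ≈ 3.3 cm; difference ≈ 7.1 cm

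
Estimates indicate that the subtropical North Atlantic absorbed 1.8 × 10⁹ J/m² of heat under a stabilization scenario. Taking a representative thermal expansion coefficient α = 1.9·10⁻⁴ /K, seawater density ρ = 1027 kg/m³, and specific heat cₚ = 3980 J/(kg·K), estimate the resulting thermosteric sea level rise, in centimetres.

Δh = αQ/(ρcₚ) = 1.9×10⁻⁴ × 1.8×10⁹ / (1027 × 3980) ≈ 0.083671 m

about 8.4 cm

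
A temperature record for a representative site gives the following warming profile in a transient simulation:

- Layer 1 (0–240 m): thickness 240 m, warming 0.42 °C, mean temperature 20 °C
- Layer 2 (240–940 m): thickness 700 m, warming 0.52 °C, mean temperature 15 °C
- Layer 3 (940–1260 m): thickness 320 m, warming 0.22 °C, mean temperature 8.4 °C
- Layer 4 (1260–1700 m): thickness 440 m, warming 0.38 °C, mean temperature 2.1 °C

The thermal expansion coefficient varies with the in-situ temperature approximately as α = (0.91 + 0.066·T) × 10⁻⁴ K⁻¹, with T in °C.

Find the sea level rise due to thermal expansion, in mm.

120 mm of thermosteric rise

Layer 1: α = (0.91 + 0.066×20)×10⁻⁴ = 2.23×10⁻⁴ K⁻¹
Layer 2: α = (0.91 + 0.066×15)×10⁻⁴ = 1.9×10⁻⁴ K⁻¹
Layer 3: α = (0.91 + 0.066×8.4)×10⁻⁴ = 1.4644×10⁻⁴ K⁻¹
Layer 4: α = (0.91 + 0.066×2.1)×10⁻⁴ = 1.0486×10⁻⁴ K⁻¹
0–240 m: 0.42 × 240 × 2.23×10⁻⁴ = 0.0224784 m
240–940 m: 1.9×10⁻⁴ × 0.52 × 700 = 0.06916 m
Layer 3: 0.22 × 1.4644×10⁻⁴ × 320 = 0.010309376 m
Layer 4: 1.0486×10⁻⁴ × 440 × 0.38 = 0.017532592 m
Δh = 0.0224784 + 0.06916 + 0.010309376 + 0.017532592 = 0.119480368 m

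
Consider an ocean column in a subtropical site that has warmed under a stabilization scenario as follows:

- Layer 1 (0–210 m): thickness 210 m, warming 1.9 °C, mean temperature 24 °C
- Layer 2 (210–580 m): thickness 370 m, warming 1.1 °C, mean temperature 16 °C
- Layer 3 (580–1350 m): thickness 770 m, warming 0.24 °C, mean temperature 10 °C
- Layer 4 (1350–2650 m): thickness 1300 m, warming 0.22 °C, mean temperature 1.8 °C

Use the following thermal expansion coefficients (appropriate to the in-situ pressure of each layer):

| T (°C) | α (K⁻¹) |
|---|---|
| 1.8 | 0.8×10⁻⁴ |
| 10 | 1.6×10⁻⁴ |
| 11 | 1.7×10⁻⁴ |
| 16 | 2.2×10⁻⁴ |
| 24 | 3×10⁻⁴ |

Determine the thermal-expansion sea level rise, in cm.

Layer 1 at 24 °C → α = 3×10⁻⁴ K⁻¹
Layer 2 at 16 °C → α = 2.2×10⁻⁴ K⁻¹
Layer 3 at 10 °C → α = 1.6×10⁻⁴ K⁻¹
Layer 4 at 1.8 °C → α = 0.8×10⁻⁴ K⁻¹
3×10⁻⁴ × 210 × 1.9 = 0.11970 m
210–580 m: 370 × 1.1 × 2.2×10⁻⁴ = 0.08954 m
580–1350 m: 770 × 0.24 × 1.6×10⁻⁴ = 0.029568 m
1300 × 0.22 × 0.8×10⁻⁴ = 0.02288 m
Δh = 0.11970 + 0.08954 + 0.029568 + 0.02288 = 0.261688 m

Δh ≈ 26 cm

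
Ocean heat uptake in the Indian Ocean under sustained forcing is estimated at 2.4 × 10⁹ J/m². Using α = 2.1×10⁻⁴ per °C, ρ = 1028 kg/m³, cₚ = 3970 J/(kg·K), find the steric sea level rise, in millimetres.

Δh ≈ 123 mm

Δh = αQ/(ρcₚ) = 2.1×10⁻⁴ × 2.4×10⁹ / (1028 × 3970) ≈ 0.12349 m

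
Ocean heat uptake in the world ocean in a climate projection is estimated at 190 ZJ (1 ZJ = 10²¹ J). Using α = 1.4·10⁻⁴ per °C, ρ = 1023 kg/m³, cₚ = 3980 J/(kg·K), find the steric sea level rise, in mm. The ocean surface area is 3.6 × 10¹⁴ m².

Δh = 18.1 mm

Per unit area: Q = 190×10²¹ / (3.6×10¹⁴) ≈ 5.278×10⁸ J/m²
Δh = αQ/(ρcₚ) = 1.4×10⁻⁴ × 5.278×10⁸ / (1023 × 3980) ≈ 0.018148 m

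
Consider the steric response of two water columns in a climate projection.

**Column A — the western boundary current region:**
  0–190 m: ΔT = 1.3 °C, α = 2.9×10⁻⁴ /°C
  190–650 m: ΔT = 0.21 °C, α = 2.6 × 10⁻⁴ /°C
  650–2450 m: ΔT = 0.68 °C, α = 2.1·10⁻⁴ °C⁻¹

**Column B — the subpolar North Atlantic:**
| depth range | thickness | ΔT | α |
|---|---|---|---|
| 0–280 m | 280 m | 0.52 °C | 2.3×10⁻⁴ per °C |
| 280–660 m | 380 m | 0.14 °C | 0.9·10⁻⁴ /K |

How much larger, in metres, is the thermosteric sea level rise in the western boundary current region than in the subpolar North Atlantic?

0.316 m larger

A 1.3 × 2.9×10⁻⁴ × 190 = 0.07163 m
A 460 × 2.6×10⁻⁴ × 0.21 = 0.025116 m
A Layer 3: 1800 × 0.68 × 2.1×10⁻⁴ = 0.25704 m
A total: 0.353786 m
B 0–280 m: 280 × 2.3×10⁻⁴ × 0.52 = 0.033488 m
B Layer 2: 380 × 0.14 × 0.9×10⁻⁴ = 0.004788 m
B total: 0.038276 m
Difference: 0.353786 − 0.038276 = 0.31551 m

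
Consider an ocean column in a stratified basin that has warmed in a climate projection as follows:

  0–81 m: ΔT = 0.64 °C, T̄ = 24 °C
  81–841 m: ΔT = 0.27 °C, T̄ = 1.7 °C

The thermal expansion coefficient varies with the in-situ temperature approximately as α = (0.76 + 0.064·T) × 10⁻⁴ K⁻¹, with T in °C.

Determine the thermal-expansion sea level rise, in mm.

Δh ≈ 29.7 mm

Layer 1: α = (0.76 + 0.064×24)×10⁻⁴ = 2.296×10⁻⁴ K⁻¹
Layer 2: α = (0.76 + 0.064×1.7)×10⁻⁴ = 0.8688×10⁻⁴ K⁻¹
Layer 1: 0.64 × 81 × 2.296×10⁻⁴ = 0.011902464 m
81–841 m: 0.27 × 0.8688×10⁻⁴ × 760 = 0.017827776 m
Δh = 0.011902464 + 0.017827776 = 0.02973024 m ≈ 29.7 mm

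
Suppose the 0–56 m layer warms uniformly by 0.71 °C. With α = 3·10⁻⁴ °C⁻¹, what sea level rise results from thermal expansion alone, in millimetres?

Δh = 11.9 mm

Δh = αΔT·H = 3×10⁻⁴ × 0.71 × 56 = 0.011928 m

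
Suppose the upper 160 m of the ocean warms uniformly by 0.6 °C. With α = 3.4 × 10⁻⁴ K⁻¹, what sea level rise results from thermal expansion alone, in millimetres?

32.6 mm

Δh = αΔT·H = 3.4×10⁻⁴ × 0.6 × 160 = 0.03264 m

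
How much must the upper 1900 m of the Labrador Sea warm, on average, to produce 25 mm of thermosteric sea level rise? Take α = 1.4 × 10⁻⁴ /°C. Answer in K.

ΔT ≈ 0.094 K

ΔT = Δh/(αH) = 0.025 / (1.4×10⁻⁴ × 1900) ≈ 0.09398 K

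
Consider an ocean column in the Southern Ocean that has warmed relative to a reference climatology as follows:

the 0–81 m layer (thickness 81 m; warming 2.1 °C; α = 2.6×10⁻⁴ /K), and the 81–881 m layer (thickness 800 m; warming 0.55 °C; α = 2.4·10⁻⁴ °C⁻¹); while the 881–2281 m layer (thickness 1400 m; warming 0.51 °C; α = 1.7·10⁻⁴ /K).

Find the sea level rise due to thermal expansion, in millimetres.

about 270 mm

Layer 1: 2.6×10⁻⁴ × 81 × 2.1 = 0.044226 m
Layer 2: 0.55 × 800 × 2.4×10⁻⁴ = 0.10560 m
1.7×10⁻⁴ × 0.51 × 1400 = 0.12138 m
Δh = 0.044226 + 0.10560 + 0.12138 = 0.271206 m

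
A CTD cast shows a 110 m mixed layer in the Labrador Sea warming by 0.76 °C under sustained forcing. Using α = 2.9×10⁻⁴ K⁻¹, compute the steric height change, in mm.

24.2 mm of thermosteric rise

Δh = αΔT·H = 2.9×10⁻⁴ × 0.76 × 110 = 0.024244 m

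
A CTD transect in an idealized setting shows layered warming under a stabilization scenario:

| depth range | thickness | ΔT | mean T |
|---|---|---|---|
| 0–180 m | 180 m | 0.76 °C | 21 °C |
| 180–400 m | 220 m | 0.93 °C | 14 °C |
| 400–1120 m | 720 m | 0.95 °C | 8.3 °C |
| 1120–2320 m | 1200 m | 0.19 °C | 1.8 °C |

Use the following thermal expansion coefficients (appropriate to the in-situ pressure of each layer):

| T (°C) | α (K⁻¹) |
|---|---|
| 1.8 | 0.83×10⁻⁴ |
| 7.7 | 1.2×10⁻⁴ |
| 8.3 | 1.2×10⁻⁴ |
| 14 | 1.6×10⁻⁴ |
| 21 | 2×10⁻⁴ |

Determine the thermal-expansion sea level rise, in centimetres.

Layer 1 at 21 °C → α = 2×10⁻⁴ K⁻¹
Layer 2 at 14 °C → α = 1.6×10⁻⁴ K⁻¹
Layer 3 at 8.3 °C → α = 1.2×10⁻⁴ K⁻¹
Layer 4 at 1.8 °C → α = 0.83×10⁻⁴ K⁻¹
2×10⁻⁴ × 180 × 0.76 = 0.02736 m
180–400 m: 1.6×10⁻⁴ × 220 × 0.93 = 0.032736 m
Layer 3: 0.95 × 1.2×10⁻⁴ × 720 = 0.08208 m
1200 × 0.19 × 0.83×10⁻⁴ = 0.018924 m
Δh = 0.02736 + 0.032736 + 0.08208 + 0.018924 = 0.16110 m ≈ 16.1 cm

Δh ≈ 16.1 cm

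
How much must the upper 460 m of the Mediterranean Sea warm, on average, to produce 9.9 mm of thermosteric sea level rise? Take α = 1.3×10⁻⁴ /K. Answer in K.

ΔT = Δh/(αH) = 0.0099 / (1.3×10⁻⁴ × 460) ≈ 0.1656 K

about 0.17 K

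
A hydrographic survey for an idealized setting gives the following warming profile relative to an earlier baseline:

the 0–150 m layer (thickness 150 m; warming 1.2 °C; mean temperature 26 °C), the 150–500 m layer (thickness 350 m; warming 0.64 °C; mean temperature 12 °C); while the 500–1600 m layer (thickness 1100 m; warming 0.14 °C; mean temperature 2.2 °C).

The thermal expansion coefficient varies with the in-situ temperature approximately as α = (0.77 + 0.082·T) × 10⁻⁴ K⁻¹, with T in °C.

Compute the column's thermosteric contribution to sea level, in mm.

Layer 1: α = (0.77 + 0.082×26)×10⁻⁴ = 2.902×10⁻⁴ K⁻¹
Layer 2: α = (0.77 + 0.082×12)×10⁻⁴ = 1.754×10⁻⁴ K⁻¹
Layer 3: α = (0.77 + 0.082×2.2)×10⁻⁴ = 0.9504×10⁻⁴ K⁻¹
Layer 1: 150 × 2.902×10⁻⁴ × 1.2 = 0.052236 m
0.64 × 1.754×10⁻⁴ × 350 = 0.0392896 m
0.14 × 1100 × 0.9504×10⁻⁴ = 0.01463616 m
Δh = 0.052236 + 0.0392896 + 0.01463616 = 0.10616176 m

Δh ≈ 110 mm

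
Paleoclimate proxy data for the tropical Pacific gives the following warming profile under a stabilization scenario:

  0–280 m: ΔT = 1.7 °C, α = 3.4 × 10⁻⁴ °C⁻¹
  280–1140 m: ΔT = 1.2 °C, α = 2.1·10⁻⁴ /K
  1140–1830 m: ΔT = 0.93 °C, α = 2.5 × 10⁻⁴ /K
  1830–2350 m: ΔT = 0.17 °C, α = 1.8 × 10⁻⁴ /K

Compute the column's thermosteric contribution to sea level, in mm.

Δh = 550 mm

280 × 1.7 × 3.4×10⁻⁴ = 0.16184 m
280–1140 m: 1.2 × 860 × 2.1×10⁻⁴ = 0.21672 m
690 × 0.93 × 2.5×10⁻⁴ = 0.160425 m
1830–2350 m: 1.8×10⁻⁴ × 0.17 × 520 = 0.015912 m
Δh = 0.16184 + 0.21672 + 0.160425 + 0.015912 = 0.554897 m ≈ 550 mm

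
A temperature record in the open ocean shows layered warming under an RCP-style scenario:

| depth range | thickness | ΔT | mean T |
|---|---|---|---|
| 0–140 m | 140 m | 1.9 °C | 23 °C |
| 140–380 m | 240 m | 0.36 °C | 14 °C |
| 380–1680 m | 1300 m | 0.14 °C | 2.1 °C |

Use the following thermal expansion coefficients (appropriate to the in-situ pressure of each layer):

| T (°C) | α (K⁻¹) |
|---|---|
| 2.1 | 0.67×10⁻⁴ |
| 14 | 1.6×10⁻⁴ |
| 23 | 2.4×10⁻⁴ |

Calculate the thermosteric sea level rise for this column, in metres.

0.090 m of thermosteric rise

Layer 1 at 23 °C → α = 2.4×10⁻⁴ K⁻¹
Layer 2 at 14 °C → α = 1.6×10⁻⁴ K⁻¹
Layer 3 at 2.1 °C → α = 0.67×10⁻⁴ K⁻¹
0–140 m: 140 × 1.9 × 2.4×10⁻⁴ = 0.06384 m
140–380 m: 240 × 1.6×10⁻⁴ × 0.36 = 0.013824 m
Layer 3: 0.67×10⁻⁴ × 0.14 × 1300 = 0.012194 m
Δh = 0.06384 + 0.013824 + 0.012194 = 0.089858 m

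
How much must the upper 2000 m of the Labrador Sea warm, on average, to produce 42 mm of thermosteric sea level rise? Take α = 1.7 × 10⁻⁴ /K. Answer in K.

0.124 K

ΔT = Δh/(αH) = 0.042 / (1.7×10⁻⁴ × 2000) ≈ 0.1235 K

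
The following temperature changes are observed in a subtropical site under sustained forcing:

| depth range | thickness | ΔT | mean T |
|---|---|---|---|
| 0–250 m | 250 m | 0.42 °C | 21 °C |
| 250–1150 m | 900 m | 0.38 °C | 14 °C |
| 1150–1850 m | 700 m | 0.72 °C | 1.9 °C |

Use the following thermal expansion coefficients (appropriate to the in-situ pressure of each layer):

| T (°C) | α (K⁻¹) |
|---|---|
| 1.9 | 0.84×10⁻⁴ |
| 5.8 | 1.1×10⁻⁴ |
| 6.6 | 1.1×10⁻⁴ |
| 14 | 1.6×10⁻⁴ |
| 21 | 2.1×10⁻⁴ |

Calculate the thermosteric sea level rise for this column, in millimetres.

about 119 mm

Layer 1 at 21 °C → α = 2.1×10⁻⁴ K⁻¹
Layer 2 at 14 °C → α = 1.6×10⁻⁴ K⁻¹
Layer 3 at 1.9 °C → α = 0.84×10⁻⁴ K⁻¹
0–250 m: 250 × 0.42 × 2.1×10⁻⁴ = 0.02205 m
250–1150 m: 0.38 × 900 × 1.6×10⁻⁴ = 0.05472 m
Layer 3: 0.72 × 0.84×10⁻⁴ × 700 = 0.042336 m
Δh = 0.02205 + 0.05472 + 0.042336 = 0.119106 m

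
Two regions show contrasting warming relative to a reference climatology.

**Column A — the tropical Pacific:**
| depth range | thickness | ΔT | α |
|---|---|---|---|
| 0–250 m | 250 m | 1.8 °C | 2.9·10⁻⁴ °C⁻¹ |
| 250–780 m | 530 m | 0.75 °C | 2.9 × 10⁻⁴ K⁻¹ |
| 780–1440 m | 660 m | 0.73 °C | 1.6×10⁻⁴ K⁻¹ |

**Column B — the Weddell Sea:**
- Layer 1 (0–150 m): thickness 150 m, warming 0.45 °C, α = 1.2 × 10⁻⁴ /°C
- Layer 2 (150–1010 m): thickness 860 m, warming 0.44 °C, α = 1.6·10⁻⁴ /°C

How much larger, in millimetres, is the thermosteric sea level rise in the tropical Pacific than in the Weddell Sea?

A 0–250 m: 250 × 2.9×10⁻⁴ × 1.8 = 0.13050 m
A Layer 2: 0.75 × 2.9×10⁻⁴ × 530 = 0.115275 m
A 780–1440 m: 0.73 × 660 × 1.6×10⁻⁴ = 0.077088 m
A total: 0.322863 m
B Layer 1: 0.45 × 150 × 1.2×10⁻⁴ = 0.00810 m
B 0.44 × 860 × 1.6×10⁻⁴ = 0.060544 m
B total: 0.068644 m
Difference: 0.322863 − 0.068644 = 0.254219 m

254 mm larger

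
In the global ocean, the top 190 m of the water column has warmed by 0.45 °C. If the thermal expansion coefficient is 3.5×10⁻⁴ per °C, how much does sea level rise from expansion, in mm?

Δh = 30 mm

Δh = αΔT·H = 3.5×10⁻⁴ × 0.45 × 190 = 0.029925 m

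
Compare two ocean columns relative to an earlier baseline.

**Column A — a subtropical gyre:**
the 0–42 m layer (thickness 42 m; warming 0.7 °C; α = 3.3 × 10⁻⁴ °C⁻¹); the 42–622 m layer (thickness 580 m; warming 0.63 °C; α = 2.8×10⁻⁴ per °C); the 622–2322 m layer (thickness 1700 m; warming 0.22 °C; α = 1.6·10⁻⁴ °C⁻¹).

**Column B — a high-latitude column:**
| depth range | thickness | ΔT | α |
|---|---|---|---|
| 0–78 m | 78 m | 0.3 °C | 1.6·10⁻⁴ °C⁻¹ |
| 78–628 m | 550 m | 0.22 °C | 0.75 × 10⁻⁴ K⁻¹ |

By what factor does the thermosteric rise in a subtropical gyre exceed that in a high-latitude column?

13

A 0–42 m: 3.3×10⁻⁴ × 42 × 0.7 = 0.009702 m
A 580 × 0.63 × 2.8×10⁻⁴ = 0.102312 m
A 1700 × 1.6×10⁻⁴ × 0.22 = 0.05984 m
A total: 0.171854 m
B Layer 1: 1.6×10⁻⁴ × 0.3 × 78 = 0.003744 m
B 0.75×10⁻⁴ × 550 × 0.22 = 0.009075 m
B total: 0.012819 m
Ratio: 0.171854 / 0.012819 ≈ 13.41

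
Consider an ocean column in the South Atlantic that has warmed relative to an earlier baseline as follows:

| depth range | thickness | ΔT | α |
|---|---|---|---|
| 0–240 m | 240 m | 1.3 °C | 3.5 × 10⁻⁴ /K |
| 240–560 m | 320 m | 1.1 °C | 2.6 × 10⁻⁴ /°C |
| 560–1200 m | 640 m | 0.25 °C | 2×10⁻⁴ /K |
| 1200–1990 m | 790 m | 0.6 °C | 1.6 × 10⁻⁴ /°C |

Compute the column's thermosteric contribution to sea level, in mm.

Layer 1: 3.5×10⁻⁴ × 240 × 1.3 = 0.10920 m
240–560 m: 1.1 × 2.6×10⁻⁴ × 320 = 0.09152 m
Layer 3: 640 × 2×10⁻⁴ × 0.25 = 0.03200 m
1.6×10⁻⁴ × 790 × 0.6 = 0.07584 m
Δh = 0.10920 + 0.09152 + 0.03200 + 0.07584 = 0.30856 m ≈ 309 mm

309 mm of thermosteric rise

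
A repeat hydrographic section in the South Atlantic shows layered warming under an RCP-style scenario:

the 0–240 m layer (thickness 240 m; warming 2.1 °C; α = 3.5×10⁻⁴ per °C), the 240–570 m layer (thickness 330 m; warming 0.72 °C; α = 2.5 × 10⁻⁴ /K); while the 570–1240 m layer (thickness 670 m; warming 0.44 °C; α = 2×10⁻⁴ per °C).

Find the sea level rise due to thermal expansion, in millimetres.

0–240 m: 2.1 × 240 × 3.5×10⁻⁴ = 0.17640 m
2.5×10⁻⁴ × 0.72 × 330 = 0.05940 m
0.44 × 670 × 2×10⁻⁴ = 0.05896 m
Δh = 0.17640 + 0.05940 + 0.05896 = 0.29476 m

295 mm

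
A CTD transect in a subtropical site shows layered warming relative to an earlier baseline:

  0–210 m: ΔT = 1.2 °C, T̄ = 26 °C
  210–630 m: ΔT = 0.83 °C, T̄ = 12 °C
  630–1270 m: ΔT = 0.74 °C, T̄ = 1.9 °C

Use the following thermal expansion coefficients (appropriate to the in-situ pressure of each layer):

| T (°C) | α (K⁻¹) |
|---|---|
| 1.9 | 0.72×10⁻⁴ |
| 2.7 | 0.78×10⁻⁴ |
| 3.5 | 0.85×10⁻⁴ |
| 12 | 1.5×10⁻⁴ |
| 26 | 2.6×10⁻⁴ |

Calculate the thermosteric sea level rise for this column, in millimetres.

about 152 mm

Layer 1 at 26 °C → α = 2.6×10⁻⁴ K⁻¹
Layer 2 at 12 °C → α = 1.5×10⁻⁴ K⁻¹
Layer 3 at 1.9 °C → α = 0.72×10⁻⁴ K⁻¹
0–210 m: 2.6×10⁻⁴ × 210 × 1.2 = 0.06552 m
210–630 m: 420 × 1.5×10⁻⁴ × 0.83 = 0.05229 m
630–1270 m: 0.74 × 0.72×10⁻⁴ × 640 = 0.0340992 m
Δh = 0.06552 + 0.05229 + 0.0340992 = 0.1519092 m ≈ 152 mm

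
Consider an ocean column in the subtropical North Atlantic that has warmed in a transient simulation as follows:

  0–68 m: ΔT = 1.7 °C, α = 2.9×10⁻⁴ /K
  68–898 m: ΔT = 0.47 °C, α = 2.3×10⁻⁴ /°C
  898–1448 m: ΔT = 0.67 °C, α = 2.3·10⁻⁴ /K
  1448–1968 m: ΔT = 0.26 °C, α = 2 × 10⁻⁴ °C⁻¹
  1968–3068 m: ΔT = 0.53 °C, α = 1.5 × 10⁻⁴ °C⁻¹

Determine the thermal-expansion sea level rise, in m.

0–68 m: 2.9×10⁻⁴ × 68 × 1.7 = 0.033524 m
830 × 2.3×10⁻⁴ × 0.47 = 0.089723 m
Layer 3: 2.3×10⁻⁴ × 0.67 × 550 = 0.084755 m
1448–1968 m: 520 × 0.26 × 2×10⁻⁴ = 0.02704 m
1100 × 1.5×10⁻⁴ × 0.53 = 0.08745 m
Δh = 0.033524 + 0.089723 + 0.084755 + 0.02704 + 0.08745 = 0.322492 m

0.322 m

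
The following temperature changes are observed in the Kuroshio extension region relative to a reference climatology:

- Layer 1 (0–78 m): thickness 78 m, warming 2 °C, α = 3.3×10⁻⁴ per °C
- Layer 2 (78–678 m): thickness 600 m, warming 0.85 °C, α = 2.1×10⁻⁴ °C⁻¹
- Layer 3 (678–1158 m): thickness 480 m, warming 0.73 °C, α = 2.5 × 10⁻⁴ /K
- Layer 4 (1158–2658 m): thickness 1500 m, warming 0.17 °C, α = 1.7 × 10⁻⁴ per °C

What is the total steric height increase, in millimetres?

Layer 1: 3.3×10⁻⁴ × 78 × 2 = 0.05148 m
600 × 0.85 × 2.1×10⁻⁴ = 0.10710 m
678–1158 m: 2.5×10⁻⁴ × 0.73 × 480 = 0.08760 m
0.17 × 1500 × 1.7×10⁻⁴ = 0.04335 m
Δh = 0.05148 + 0.10710 + 0.08760 + 0.04335 = 0.28953 m ≈ 290 mm

about 290 mm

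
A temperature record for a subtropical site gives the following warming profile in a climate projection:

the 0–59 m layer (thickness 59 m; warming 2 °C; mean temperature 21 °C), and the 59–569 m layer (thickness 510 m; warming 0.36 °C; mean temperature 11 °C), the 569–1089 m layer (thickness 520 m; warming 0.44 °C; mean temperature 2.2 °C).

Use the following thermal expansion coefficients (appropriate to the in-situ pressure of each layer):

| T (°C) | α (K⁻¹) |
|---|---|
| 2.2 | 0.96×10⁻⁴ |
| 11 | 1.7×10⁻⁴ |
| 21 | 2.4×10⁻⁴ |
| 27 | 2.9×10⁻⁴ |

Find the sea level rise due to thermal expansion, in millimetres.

81.5 mm

Layer 1 at 21 °C → α = 2.4×10⁻⁴ K⁻¹
Layer 2 at 11 °C → α = 1.7×10⁻⁴ K⁻¹
Layer 3 at 2.2 °C → α = 0.96×10⁻⁴ K⁻¹
Layer 1: 2 × 59 × 2.4×10⁻⁴ = 0.02832 m
Layer 2: 1.7×10⁻⁴ × 0.36 × 510 = 0.031212 m
569–1089 m: 520 × 0.44 × 0.96×10⁻⁴ = 0.0219648 m
Δh = 0.02832 + 0.031212 + 0.0219648 = 0.0814968 m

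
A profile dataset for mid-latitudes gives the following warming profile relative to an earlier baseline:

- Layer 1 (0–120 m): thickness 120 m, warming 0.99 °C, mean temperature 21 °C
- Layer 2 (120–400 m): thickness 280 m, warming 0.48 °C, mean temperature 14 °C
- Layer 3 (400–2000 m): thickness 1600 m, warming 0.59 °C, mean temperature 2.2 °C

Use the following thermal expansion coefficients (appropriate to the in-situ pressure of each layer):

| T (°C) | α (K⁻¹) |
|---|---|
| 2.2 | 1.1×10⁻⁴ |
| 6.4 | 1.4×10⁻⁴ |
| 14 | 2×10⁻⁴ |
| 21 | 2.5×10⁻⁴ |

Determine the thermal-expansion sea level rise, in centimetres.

Δh = 16 cm

Layer 1 at 21 °C → α = 2.5×10⁻⁴ K⁻¹
Layer 2 at 14 °C → α = 2×10⁻⁴ K⁻¹
Layer 3 at 2.2 °C → α = 1.1×10⁻⁴ K⁻¹
Layer 1: 2.5×10⁻⁴ × 120 × 0.99 = 0.02970 m
Layer 2: 280 × 2×10⁻⁴ × 0.48 = 0.02688 m
Layer 3: 1600 × 0.59 × 1.1×10⁻⁴ = 0.10384 m
Δh = 0.02970 + 0.02688 + 0.10384 = 0.16042 m ≈ 16 cm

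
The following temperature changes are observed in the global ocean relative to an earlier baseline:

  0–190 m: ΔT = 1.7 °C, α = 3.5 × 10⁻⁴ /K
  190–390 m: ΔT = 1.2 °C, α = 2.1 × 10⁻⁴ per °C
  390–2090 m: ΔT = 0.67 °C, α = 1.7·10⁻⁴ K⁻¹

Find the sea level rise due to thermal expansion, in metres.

about 0.357 m

3.5×10⁻⁴ × 190 × 1.7 = 0.11305 m
Layer 2: 200 × 2.1×10⁻⁴ × 1.2 = 0.05040 m
1.7×10⁻⁴ × 1700 × 0.67 = 0.19363 m
Δh = 0.11305 + 0.05040 + 0.19363 = 0.35708 m ≈ 0.357 m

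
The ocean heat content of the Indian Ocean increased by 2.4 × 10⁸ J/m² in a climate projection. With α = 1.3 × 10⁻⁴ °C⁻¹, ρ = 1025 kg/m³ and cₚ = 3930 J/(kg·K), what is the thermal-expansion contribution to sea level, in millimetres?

7.7 mm of thermosteric rise

Δh = αQ/(ρcₚ) = 1.3×10⁻⁴ × 2.4×10⁸ / (1025 × 3930) ≈ 0.0077453 m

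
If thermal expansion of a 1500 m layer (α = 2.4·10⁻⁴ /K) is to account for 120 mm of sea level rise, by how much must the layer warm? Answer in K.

ΔT = Δh/(αH) = 0.12 / (2.4×10⁻⁴ × 1500) ≈ 0.3333 K

about 0.333 K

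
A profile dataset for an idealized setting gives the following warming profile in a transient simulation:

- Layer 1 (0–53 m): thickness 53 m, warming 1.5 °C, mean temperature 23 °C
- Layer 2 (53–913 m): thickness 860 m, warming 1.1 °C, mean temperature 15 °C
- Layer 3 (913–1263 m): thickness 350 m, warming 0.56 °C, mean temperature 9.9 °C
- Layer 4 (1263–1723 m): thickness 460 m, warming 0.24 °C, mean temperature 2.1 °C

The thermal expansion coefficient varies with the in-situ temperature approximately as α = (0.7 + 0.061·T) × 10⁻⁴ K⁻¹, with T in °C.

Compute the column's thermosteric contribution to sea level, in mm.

204 mm

Layer 1: α = (0.7 + 0.061×23)×10⁻⁴ = 2.103×10⁻⁴ K⁻¹
Layer 2: α = (0.7 + 0.061×15)×10⁻⁴ = 1.615×10⁻⁴ K⁻¹
Layer 3: α = (0.7 + 0.061×9.9)×10⁻⁴ = 1.3039×10⁻⁴ K⁻¹
Layer 4: α = (0.7 + 0.061×2.1)×10⁻⁴ = 0.8281×10⁻⁴ K⁻¹
2.103×10⁻⁴ × 53 × 1.5 = 0.01671885 m
1.1 × 860 × 1.615×10⁻⁴ = 0.152779 m
Layer 3: 0.56 × 1.3039×10⁻⁴ × 350 = 0.02555644 m
Layer 4: 0.8281×10⁻⁴ × 460 × 0.24 = 0.009142224 m
Δh = 0.01671885 + 0.152779 + 0.02555644 + 0.009142224 = 0.204196514 m ≈ 204 mm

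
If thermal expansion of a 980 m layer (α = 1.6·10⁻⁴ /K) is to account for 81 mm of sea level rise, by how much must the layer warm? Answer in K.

ΔT = Δh/(αH) = 0.081 / (1.6×10⁻⁴ × 980) ≈ 0.5166 K

0.517 K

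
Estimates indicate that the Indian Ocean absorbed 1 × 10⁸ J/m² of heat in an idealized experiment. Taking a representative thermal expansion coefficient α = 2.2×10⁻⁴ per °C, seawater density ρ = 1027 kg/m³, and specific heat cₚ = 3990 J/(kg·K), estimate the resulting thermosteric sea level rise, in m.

Δh = αQ/(ρcₚ) = 2.2×10⁻⁴ × 1×10⁸ / (1027 × 3990) ≈ 0.0053688 m

0.00537 m of thermosteric rise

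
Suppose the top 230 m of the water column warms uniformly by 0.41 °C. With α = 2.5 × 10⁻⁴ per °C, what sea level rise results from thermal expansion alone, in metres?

about 0.0236 m

Δh = αΔT·H = 2.5×10⁻⁴ × 0.41 × 230 = 0.023575 m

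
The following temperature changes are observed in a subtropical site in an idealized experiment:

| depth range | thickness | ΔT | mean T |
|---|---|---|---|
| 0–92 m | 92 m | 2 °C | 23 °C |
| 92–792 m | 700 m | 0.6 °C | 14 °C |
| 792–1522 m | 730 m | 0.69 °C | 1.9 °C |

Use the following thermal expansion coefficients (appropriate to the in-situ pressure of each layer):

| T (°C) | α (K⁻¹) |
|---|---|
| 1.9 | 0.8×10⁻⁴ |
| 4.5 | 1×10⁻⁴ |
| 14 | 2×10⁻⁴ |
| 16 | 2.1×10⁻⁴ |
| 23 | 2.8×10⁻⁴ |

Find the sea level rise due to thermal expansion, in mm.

Layer 1 at 23 °C → α = 2.8×10⁻⁴ K⁻¹
Layer 2 at 14 °C → α = 2×10⁻⁴ K⁻¹
Layer 3 at 1.9 °C → α = 0.8×10⁻⁴ K⁻¹
Layer 1: 92 × 2 × 2.8×10⁻⁴ = 0.05152 m
2×10⁻⁴ × 0.6 × 700 = 0.08400 m
792–1522 m: 730 × 0.8×10⁻⁴ × 0.69 = 0.040296 m
Δh = 0.05152 + 0.08400 + 0.040296 = 0.175816 m ≈ 180 mm

180 mm of thermosteric rise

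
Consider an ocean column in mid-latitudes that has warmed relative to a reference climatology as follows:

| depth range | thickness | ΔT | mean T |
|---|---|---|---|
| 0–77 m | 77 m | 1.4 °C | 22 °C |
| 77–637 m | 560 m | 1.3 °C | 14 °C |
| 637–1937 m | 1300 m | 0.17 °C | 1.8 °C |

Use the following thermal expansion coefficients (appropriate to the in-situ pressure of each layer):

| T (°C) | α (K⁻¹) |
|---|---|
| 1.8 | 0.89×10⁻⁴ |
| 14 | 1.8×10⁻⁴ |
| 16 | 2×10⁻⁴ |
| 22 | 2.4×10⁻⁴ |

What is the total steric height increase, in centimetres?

Δh = 17.7 cm

Layer 1 at 22 °C → α = 2.4×10⁻⁴ K⁻¹
Layer 2 at 14 °C → α = 1.8×10⁻⁴ K⁻¹
Layer 3 at 1.8 °C → α = 0.89×10⁻⁴ K⁻¹
Layer 1: 1.4 × 77 × 2.4×10⁻⁴ = 0.025872 m
Layer 2: 1.3 × 560 × 1.8×10⁻⁴ = 0.13104 m
0.17 × 1300 × 0.89×10⁻⁴ = 0.019669 m
Δh = 0.025872 + 0.13104 + 0.019669 = 0.176581 m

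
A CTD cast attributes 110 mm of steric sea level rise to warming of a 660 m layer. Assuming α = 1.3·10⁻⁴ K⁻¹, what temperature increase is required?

1.28 °C

ΔT = Δh/(αH) = 0.11 / (1.3×10⁻⁴ × 660) ≈ 1.282 °C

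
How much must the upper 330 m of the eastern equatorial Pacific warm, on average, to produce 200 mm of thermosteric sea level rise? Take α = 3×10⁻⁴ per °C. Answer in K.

ΔT = Δh/(αH) = 0.2 / (3×10⁻⁴ × 330) ≈ 2.020 K

about 2.02 K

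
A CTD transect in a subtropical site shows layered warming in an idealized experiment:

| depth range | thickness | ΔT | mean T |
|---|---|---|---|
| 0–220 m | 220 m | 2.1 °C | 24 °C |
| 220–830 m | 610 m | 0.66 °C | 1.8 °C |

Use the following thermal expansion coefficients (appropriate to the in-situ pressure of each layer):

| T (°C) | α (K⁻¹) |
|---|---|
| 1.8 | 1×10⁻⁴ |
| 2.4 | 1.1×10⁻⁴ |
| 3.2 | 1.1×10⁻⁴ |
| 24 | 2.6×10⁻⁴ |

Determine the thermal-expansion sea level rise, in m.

Layer 1 at 24 °C → α = 2.6×10⁻⁴ K⁻¹
Layer 2 at 1.8 °C → α = 1×10⁻⁴ K⁻¹
2.1 × 220 × 2.6×10⁻⁴ = 0.12012 m
1×10⁻⁴ × 610 × 0.66 = 0.04026 m
Δh = 0.12012 + 0.04026 = 0.16038 m ≈ 0.160 m

Δh = 0.160 m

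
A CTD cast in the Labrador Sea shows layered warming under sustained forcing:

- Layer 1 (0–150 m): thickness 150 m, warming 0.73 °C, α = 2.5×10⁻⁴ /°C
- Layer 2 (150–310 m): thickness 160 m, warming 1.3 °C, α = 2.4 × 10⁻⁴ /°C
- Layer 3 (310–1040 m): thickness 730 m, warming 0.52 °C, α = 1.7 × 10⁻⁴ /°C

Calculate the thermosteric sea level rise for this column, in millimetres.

0–150 m: 2.5×10⁻⁴ × 150 × 0.73 = 0.027375 m
150–310 m: 160 × 2.4×10⁻⁴ × 1.3 = 0.04992 m
310–1040 m: 1.7×10⁻⁴ × 0.52 × 730 = 0.064532 m
Δh = 0.027375 + 0.04992 + 0.064532 = 0.141827 m

142 mm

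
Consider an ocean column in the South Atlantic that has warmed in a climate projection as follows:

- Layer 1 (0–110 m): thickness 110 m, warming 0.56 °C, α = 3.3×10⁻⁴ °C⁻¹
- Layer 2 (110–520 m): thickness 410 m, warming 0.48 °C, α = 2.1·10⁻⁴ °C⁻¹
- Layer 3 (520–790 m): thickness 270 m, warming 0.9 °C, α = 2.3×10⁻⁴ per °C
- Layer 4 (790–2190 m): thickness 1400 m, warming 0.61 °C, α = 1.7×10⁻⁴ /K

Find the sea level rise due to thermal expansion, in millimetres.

Layer 1: 0.56 × 3.3×10⁻⁴ × 110 = 0.020328 m
110–520 m: 2.1×10⁻⁴ × 410 × 0.48 = 0.041328 m
520–790 m: 270 × 2.3×10⁻⁴ × 0.9 = 0.05589 m
0.61 × 1400 × 1.7×10⁻⁴ = 0.14518 m
Δh = 0.020328 + 0.041328 + 0.05589 + 0.14518 = 0.262726 m

Δh = 263 mm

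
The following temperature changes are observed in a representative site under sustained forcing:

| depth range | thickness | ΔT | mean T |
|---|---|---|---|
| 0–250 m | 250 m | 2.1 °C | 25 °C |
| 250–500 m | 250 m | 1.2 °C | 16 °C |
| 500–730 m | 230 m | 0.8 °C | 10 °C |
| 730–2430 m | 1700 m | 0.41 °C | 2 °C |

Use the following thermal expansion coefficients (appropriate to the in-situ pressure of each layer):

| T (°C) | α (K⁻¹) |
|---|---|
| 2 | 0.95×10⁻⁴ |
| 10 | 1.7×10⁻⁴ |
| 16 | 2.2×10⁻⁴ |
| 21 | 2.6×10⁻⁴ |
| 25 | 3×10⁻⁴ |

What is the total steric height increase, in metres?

Layer 1 at 25 °C → α = 3×10⁻⁴ K⁻¹
Layer 2 at 16 °C → α = 2.2×10⁻⁴ K⁻¹
Layer 3 at 10 °C → α = 1.7×10⁻⁴ K⁻¹
Layer 4 at 2 °C → α = 0.95×10⁻⁴ K⁻¹
Layer 1: 2.1 × 3×10⁻⁴ × 250 = 0.15750 m
1.2 × 250 × 2.2×10⁻⁴ = 0.06600 m
500–730 m: 1.7×10⁻⁴ × 0.8 × 230 = 0.03128 m
1700 × 0.95×10⁻⁴ × 0.41 = 0.066215 m
Δh = 0.15750 + 0.06600 + 0.03128 + 0.066215 = 0.320995 m ≈ 0.321 m

0.321 m of thermosteric rise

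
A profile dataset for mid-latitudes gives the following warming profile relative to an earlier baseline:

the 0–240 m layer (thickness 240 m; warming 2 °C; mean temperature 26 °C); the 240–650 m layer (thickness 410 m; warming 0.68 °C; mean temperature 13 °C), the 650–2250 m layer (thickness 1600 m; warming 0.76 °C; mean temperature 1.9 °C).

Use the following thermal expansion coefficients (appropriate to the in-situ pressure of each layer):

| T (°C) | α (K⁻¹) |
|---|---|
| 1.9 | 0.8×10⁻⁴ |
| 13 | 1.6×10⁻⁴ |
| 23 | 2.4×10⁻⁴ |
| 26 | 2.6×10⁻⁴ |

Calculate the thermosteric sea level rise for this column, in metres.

Layer 1 at 26 °C → α = 2.6×10⁻⁴ K⁻¹
Layer 2 at 13 °C → α = 1.6×10⁻⁴ K⁻¹
Layer 3 at 1.9 °C → α = 0.8×10⁻⁴ K⁻¹
0–240 m: 240 × 2.6×10⁻⁴ × 2 = 0.12480 m
Layer 2: 1.6×10⁻⁴ × 0.68 × 410 = 0.044608 m
Layer 3: 1600 × 0.8×10⁻⁴ × 0.76 = 0.09728 m
Δh = 0.12480 + 0.044608 + 0.09728 = 0.266688 m ≈ 0.267 m

about 0.267 m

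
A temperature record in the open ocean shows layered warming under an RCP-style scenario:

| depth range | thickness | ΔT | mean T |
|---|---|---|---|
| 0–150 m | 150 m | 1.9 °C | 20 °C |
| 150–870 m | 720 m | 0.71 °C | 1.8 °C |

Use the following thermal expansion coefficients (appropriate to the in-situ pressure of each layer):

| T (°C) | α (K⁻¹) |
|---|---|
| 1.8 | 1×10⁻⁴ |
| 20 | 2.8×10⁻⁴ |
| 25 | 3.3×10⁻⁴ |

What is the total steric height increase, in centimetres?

Layer 1 at 20 °C → α = 2.8×10⁻⁴ K⁻¹
Layer 2 at 1.8 °C → α = 1×10⁻⁴ K⁻¹
Layer 1: 1.9 × 2.8×10⁻⁴ × 150 = 0.07980 m
1×10⁻⁴ × 720 × 0.71 = 0.05112 m
Δh = 0.07980 + 0.05112 = 0.13092 m

13.1 cm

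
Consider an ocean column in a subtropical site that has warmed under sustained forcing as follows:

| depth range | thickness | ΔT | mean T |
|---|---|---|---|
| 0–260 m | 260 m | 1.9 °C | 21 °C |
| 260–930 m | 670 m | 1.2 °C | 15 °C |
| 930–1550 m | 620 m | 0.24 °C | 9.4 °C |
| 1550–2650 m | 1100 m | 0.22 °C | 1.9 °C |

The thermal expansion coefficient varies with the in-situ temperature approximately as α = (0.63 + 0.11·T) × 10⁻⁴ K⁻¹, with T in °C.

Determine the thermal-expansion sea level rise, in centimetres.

Layer 1: α = (0.63 + 0.11×21)×10⁻⁴ = 2.94×10⁻⁴ K⁻¹
Layer 2: α = (0.63 + 0.11×15)×10⁻⁴ = 2.28×10⁻⁴ K⁻¹
Layer 3: α = (0.63 + 0.11×9.4)×10⁻⁴ = 1.664×10⁻⁴ K⁻¹
Layer 4: α = (0.63 + 0.11×1.9)×10⁻⁴ = 0.839×10⁻⁴ K⁻¹
0–260 m: 2.94×10⁻⁴ × 1.9 × 260 = 0.145236 m
Layer 2: 2.28×10⁻⁴ × 670 × 1.2 = 0.183312 m
930–1550 m: 1.664×10⁻⁴ × 620 × 0.24 = 0.02476032 m
1550–2650 m: 1100 × 0.839×10⁻⁴ × 0.22 = 0.0203038 m
Δh = 0.145236 + 0.183312 + 0.02476032 + 0.0203038 = 0.37361212 m

about 37.4 cm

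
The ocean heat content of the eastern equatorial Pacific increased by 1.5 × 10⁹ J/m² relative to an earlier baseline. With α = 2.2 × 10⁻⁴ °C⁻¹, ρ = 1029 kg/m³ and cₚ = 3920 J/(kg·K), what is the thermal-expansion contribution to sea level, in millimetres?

Δh = αQ/(ρcₚ) = 2.2×10⁻⁴ × 1.5×10⁹ / (1029 × 3920) ≈ 0.081811 m

Δh ≈ 82 mm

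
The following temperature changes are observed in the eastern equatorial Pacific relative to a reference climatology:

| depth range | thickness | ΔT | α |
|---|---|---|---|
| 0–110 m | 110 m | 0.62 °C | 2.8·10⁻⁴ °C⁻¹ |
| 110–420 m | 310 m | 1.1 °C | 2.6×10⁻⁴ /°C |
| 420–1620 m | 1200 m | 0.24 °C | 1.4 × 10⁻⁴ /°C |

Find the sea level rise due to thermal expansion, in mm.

Δh = 148 mm

Layer 1: 2.8×10⁻⁴ × 110 × 0.62 = 0.019096 m
110–420 m: 2.6×10⁻⁴ × 1.1 × 310 = 0.08866 m
420–1620 m: 1.4×10⁻⁴ × 0.24 × 1200 = 0.04032 m
Δh = 0.019096 + 0.08866 + 0.04032 = 0.148076 m ≈ 148 mm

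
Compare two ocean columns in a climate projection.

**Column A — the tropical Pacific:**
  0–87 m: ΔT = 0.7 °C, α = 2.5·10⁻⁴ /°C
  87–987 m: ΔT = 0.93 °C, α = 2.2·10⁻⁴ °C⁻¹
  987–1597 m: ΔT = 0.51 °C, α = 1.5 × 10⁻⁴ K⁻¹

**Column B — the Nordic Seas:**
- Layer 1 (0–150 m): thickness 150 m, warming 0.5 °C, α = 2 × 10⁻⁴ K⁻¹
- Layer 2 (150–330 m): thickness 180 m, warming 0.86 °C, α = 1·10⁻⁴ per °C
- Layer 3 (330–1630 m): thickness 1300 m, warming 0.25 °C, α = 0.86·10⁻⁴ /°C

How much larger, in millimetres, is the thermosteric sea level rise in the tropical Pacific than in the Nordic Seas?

188 mm larger

A 0.7 × 87 × 2.5×10⁻⁴ = 0.015225 m
A 87–987 m: 900 × 2.2×10⁻⁴ × 0.93 = 0.18414 m
A Layer 3: 610 × 1.5×10⁻⁴ × 0.51 = 0.046665 m
A total: 0.24603 m
B 0.5 × 150 × 2×10⁻⁴ = 0.01500 m
B Layer 2: 180 × 0.86 × 1×10⁻⁴ = 0.01548 m
B Layer 3: 0.86×10⁻⁴ × 0.25 × 1300 = 0.02795 m
B total: 0.05843 m
Difference: 0.24603 − 0.05843 = 0.18760 m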